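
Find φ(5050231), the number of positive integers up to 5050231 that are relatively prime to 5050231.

Factor: 5050231 = 137 · 191 · 193.
φ(5050231) = (137−1) · (191−1) · (193−1) = 136 · 190 · 192 = 4961280.

4961280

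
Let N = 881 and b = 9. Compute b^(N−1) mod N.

1

9^1 ≡ 9 (mod 881)
9^2 ≡ 9^2 = 81 ≡ 81 (mod 881)
9^4 ≡ 81^2 = 6561 ≡ 394 (mod 881)
9^8 ≡ 394^2 = 155236 ≡ 180 (mod 881)
9^16 ≡ 180^2 = 32400 ≡ 684 (mod 881)
9^32 ≡ 684^2 = 467856 ≡ 45 (mod 881)
9^64 ≡ 45^2 = 2025 ≡ 263 (mod 881)
9^128 ≡ 263^2 = 69169 ≡ 451 (mod 881)
9^256 ≡ 451^2 = 203401 ≡ 771 (mod 881)
9^512 ≡ 771^2 = 594441 ≡ 647 (mod 881)
880 = 512 + 256 + 64 + 32 + 16 in binary powers of 2.
So 9^880 ≡ 647 · 771 · 263 · 45 · 684 ≡ 1 (mod 881).
Since the result is 1, base 9 gives no evidence that 881 is composite.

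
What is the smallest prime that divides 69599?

69599 is odd.
Digit sum 38, not divisible by 3.
Ends in 9: not divisible by 5.
7: 69599 = 7·9942 + 5
11: 69599 = 11·6327 + 2
13: 69599 = 13·5353 + 10
17: 69599 = 17·4094 + 1
19: 69599 = 19·3663 + 2
23: 69599 = 23·3026 + 1
29: 69599 = 29·2399 + 28
31: 69599 = 31·2245 + 4
37: 69599 = 37·1881 + 2
41: 69599 = 41·1697 + 22
43: 69599 = 43·1618 + 25
47: 69599 = 47·1480 + 39
53: 69599 = 53·1313 + 10
59: 69599 = 59·1179 + 38
61: 69599 = 61·1140 + 59
67: 69599 = 67·1038 + 53
71: 69599 = 71·980 + 19
73: 69599 = 73·953 + 30
79: 69599 = 79·881

79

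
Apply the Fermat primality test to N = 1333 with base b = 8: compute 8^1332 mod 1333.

64

8^1 ≡ 8 (mod 1333)
8^2 ≡ 8^2 = 64 ≡ 64 (mod 1333)
8^4 ≡ 64^2 = 4096 ≡ 97 (mod 1333)
8^8 ≡ 97^2 = 9409 ≡ 78 (mod 1333)
8^16 ≡ 78^2 = 6084 ≡ 752 (mod 1333)
8^32 ≡ 752^2 = 565504 ≡ 312 (mod 1333)
8^64 ≡ 312^2 = 97344 ≡ 35 (mod 1333)
8^128 ≡ 35^2 = 1225 ≡ 1225 (mod 1333)
8^256 ≡ 1225^2 = 1500625 ≡ 1000 (mod 1333)
8^512 ≡ 1000^2 = 1000000 ≡ 250 (mod 1333)
8^1024 ≡ 250^2 = 62500 ≡ 1182 (mod 1333)
1332 = 1024 + 256 + 32 + 16 + 4 in binary powers of 2.
So 8^1332 ≡ 1182 · 1000 · 312 · 752 · 97 ≡ 64 (mod 1333).
Since 64 ≠ 1, base 8 is a Fermat witness: 1333 is composite.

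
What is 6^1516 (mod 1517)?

6^1 ≡ 6 (mod 1517)
6^2 ≡ 6^2 = 36 ≡ 36 (mod 1517)
6^4 ≡ 36^2 = 1296 ≡ 1296 (mod 1517)
6^8 ≡ 1296^2 = 1679616 ≡ 297 (mod 1517)
6^16 ≡ 297^2 = 88209 ≡ 223 (mod 1517)
6^32 ≡ 223^2 = 49729 ≡ 1185 (mod 1517)
6^64 ≡ 1185^2 = 1404225 ≡ 1000 (mod 1517)
6^128 ≡ 1000^2 = 1000000 ≡ 297 (mod 1517)
6^256 ≡ 297^2 = 88209 ≡ 223 (mod 1517)
6^512 ≡ 223^2 = 49729 ≡ 1185 (mod 1517)
6^1024 ≡ 1185^2 = 1404225 ≡ 1000 (mod 1517)
1516 = 1024 + 256 + 128 + 64 + 32 + 8 + 4 in binary powers of 2.
So 6^1516 ≡ 1000 · 223 · 297 · 1000 · 1185 · 297 · 1296 ≡ 556 (mod 1517).
Since 556 ≠ 1, base 6 is a Fermat witness: 1517 is composite.

556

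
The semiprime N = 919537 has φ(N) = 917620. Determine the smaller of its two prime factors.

φ(n) = (p−1)(q−1) = n − (p+q) + 1, so p + q = 919537 − 917620 + 1 = 1918.
p and q are the roots of t² − 1918t + 919537 = 0.
Discriminant: 1918² − 4·919537 = 3678724 − 3678148 = 576; √576 = 24.
q = (1918 − 24)/2 = 947, p = (1918 + 24)/2 = 971.
Check: 947 · 971 = 919537.

947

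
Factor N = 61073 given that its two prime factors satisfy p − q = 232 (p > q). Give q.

Since p = q + 232, we have 61073 = q(q + 232), so q² + 232q − 61073 = 0.
Discriminant: 232² + 4·61073 = 53824 + 244292 = 298116; √298116 = 546.
q = (−232 + 546)/2 = 157, and p = q + 232 = 389.
Check: 157 · 389 = 61073.

157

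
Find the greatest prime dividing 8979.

8979 = 3 · 2993
2993 = 41 · 73
73 is prime.
So 8979 = 3 · 41 · 73; the largest prime factor is 73.

73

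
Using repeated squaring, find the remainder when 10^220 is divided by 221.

10^1 ≡ 10 (mod 221)
10^2 ≡ 10^2 = 100 ≡ 100 (mod 221)
10^4 ≡ 100^2 = 10000 ≡ 55 (mod 221)
10^8 ≡ 55^2 = 3025 ≡ 152 (mod 221)
10^16 ≡ 152^2 = 23104 ≡ 120 (mod 221)
10^32 ≡ 120^2 = 14400 ≡ 35 (mod 221)
10^64 ≡ 35^2 = 1225 ≡ 120 (mod 221)
10^128 ≡ 120^2 = 14400 ≡ 35 (mod 221)
220 = 128 + 64 + 16 + 8 + 4 in binary powers of 2.
So 10^220 ≡ 35 · 120 · 120 · 152 · 55 ≡ 81 (mod 221).
Since 81 ≠ 1, base 10 is a Fermat witness: 221 is composite.

81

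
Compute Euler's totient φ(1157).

1056

Factor: 1157 = 13 · 89.
φ(1157) = (13−1) · (89−1) = 12 · 88 = 1056.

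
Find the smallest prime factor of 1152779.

1152779 is odd.
Digit sum 32, not divisible by 3.
Ends in 9: not divisible by 5.
7: 1152779 = 7·164682 + 5
11: 1152779 = 11·104798 + 1
13: 1152779 = 13·88675 + 4
17: 1152779 = 17·67810 + 9
19: 1152779 = 19·60672 + 11
23: 1152779 = 23·50120 + 19
29: 1152779 = 29·39751

29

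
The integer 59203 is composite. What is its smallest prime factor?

73

59203 is odd.
Digit sum 19, not divisible by 3.
Ends in 3: not divisible by 5.
7: 59203 = 7·8457 + 4
11: 59203 = 11·5382 + 1
13: 59203 = 13·4554 + 1
17: 59203 = 17·3482 + 9
19: 59203 = 19·3115 + 18
23: 59203 = 23·2574 + 1
29: 59203 = 29·2041 + 14
31: 59203 = 31·1909 + 24
37: 59203 = 37·1600 + 3
41: 59203 = 41·1443 + 40
43: 59203 = 43·1376 + 35
47: 59203 = 47·1259 + 30
53: 59203 = 53·1117 + 2
59: 59203 = 59·1003 + 26
61: 59203 = 61·970 + 33
67: 59203 = 67·883 + 42
71: 59203 = 71·833 + 60
73: 59203 = 73·811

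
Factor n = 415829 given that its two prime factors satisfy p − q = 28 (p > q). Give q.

Since p = q + 28, we have 415829 = q(q + 28), so q² + 28q − 415829 = 0.
Discriminant: 28² + 4·415829 = 784 + 1663316 = 1664100; √1664100 = 1290.
q = (−28 + 1290)/2 = 631, and p = q + 28 = 659.
Check: 631 · 659 = 415829.

631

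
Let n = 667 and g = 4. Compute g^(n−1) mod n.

25

4^1 ≡ 4 (mod 667)
4^2 ≡ 4^2 = 16 ≡ 16 (mod 667)
4^4 ≡ 16^2 = 256 ≡ 256 (mod 667)
4^8 ≡ 256^2 = 65536 ≡ 170 (mod 667)
4^16 ≡ 170^2 = 28900 ≡ 219 (mod 667)
4^32 ≡ 219^2 = 47961 ≡ 604 (mod 667)
4^64 ≡ 604^2 = 364816 ≡ 634 (mod 667)
4^128 ≡ 634^2 = 401956 ≡ 422 (mod 667)
4^256 ≡ 422^2 = 178084 ≡ 662 (mod 667)
4^512 ≡ 662^2 = 438244 ≡ 25 (mod 667)
666 = 512 + 128 + 16 + 8 + 2 in binary powers of 2.
So 4^666 ≡ 25 · 422 · 219 · 170 · 16 ≡ 25 (mod 667).
Since 25 ≠ 1, base 4 is a Fermat witness: 667 is composite.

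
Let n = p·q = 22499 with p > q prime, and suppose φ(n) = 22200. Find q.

φ(n) = (p−1)(q−1) = n − (p+q) + 1, so p + q = 22499 − 22200 + 1 = 300.
p and q are the roots of t² − 300t + 22499 = 0.
Discriminant: 300² − 4·22499 = 90000 − 89996 = 4; √4 = 2.
q = (300 − 2)/2 = 149, p = (300 + 2)/2 = 151.
Check: 149 · 151 = 22499.

149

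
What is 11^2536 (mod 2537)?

11^1 ≡ 11 (mod 2537)
11^2 ≡ 11^2 = 121 ≡ 121 (mod 2537)
11^4 ≡ 121^2 = 14641 ≡ 1956 (mod 2537)
11^8 ≡ 1956^2 = 3825936 ≡ 140 (mod 2537)
11^16 ≡ 140^2 = 19600 ≡ 1841 (mod 2537)
11^32 ≡ 1841^2 = 3389281 ≡ 2386 (mod 2537)
11^64 ≡ 2386^2 = 5692996 ≡ 2505 (mod 2537)
11^128 ≡ 2505^2 = 6275025 ≡ 1024 (mod 2537)
11^256 ≡ 1024^2 = 1048576 ≡ 795 (mod 2537)
11^512 ≡ 795^2 = 632025 ≡ 312 (mod 2537)
11^1024 ≡ 312^2 = 97344 ≡ 938 (mod 2537)
11^2048 ≡ 938^2 = 879844 ≡ 2042 (mod 2537)
2536 = 2048 + 256 + 128 + 64 + 32 + 8 in binary powers of 2.
So 11^2536 ≡ 2042 · 795 · 1024 · 2505 · 2386 · 140 ≡ 1067 (mod 2537).
Since 1067 ≠ 1, base 11 is a Fermat witness: 2537 is composite.

1067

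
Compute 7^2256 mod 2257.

1728

7^1 ≡ 7 (mod 2257)
7^2 ≡ 7^2 = 49 ≡ 49 (mod 2257)
7^4 ≡ 49^2 = 2401 ≡ 144 (mod 2257)
7^8 ≡ 144^2 = 20736 ≡ 423 (mod 2257)
7^16 ≡ 423^2 = 178929 ≡ 626 (mod 2257)
7^32 ≡ 626^2 = 391876 ≡ 1415 (mod 2257)
7^64 ≡ 1415^2 = 2002225 ≡ 266 (mod 2257)
7^128 ≡ 266^2 = 70756 ≡ 789 (mod 2257)
7^256 ≡ 789^2 = 622521 ≡ 1846 (mod 2257)
7^512 ≡ 1846^2 = 3407716 ≡ 1903 (mod 2257)
7^1024 ≡ 1903^2 = 3621409 ≡ 1181 (mod 2257)
7^2048 ≡ 1181^2 = 1394761 ≡ 2192 (mod 2257)
2256 = 2048 + 128 + 64 + 16 in binary powers of 2.
So 7^2256 ≡ 2192 · 789 · 266 · 626 ≡ 1728 (mod 2257).
Since 1728 ≠ 1, base 7 is a Fermat witness: 2257 is composite.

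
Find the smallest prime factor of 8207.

8207 is odd.
Digit sum 17, not divisible by 3.
Ends in 7: not divisible by 5.
7: 8207 = 7·1172 + 3
11: 8207 = 11·746 + 1
13: 8207 = 13·631 + 4
17: 8207 = 17·482 + 13
19: 8207 = 19·431 + 18
23: 8207 = 23·356 + 19
29: 8207 = 29·283

29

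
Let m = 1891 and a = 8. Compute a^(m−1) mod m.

1768

8^1 ≡ 8 (mod 1891)
8^2 ≡ 8^2 = 64 ≡ 64 (mod 1891)
8^4 ≡ 64^2 = 4096 ≡ 314 (mod 1891)
8^8 ≡ 314^2 = 98596 ≡ 264 (mod 1891)
8^16 ≡ 264^2 = 69696 ≡ 1620 (mod 1891)
8^32 ≡ 1620^2 = 2624400 ≡ 1583 (mod 1891)
8^64 ≡ 1583^2 = 2505889 ≡ 314 (mod 1891)
8^128 ≡ 314^2 = 98596 ≡ 264 (mod 1891)
8^256 ≡ 264^2 = 69696 ≡ 1620 (mod 1891)
8^512 ≡ 1620^2 = 2624400 ≡ 1583 (mod 1891)
8^1024 ≡ 1583^2 = 2505889 ≡ 314 (mod 1891)
1890 = 1024 + 512 + 256 + 64 + 32 + 2 in binary powers of 2.
So 8^1890 ≡ 314 · 1583 · 1620 · 314 · 1583 · 64 ≡ 1768 (mod 1891).
Since 1768 ≠ 1, base 8 is a Fermat witness: 1891 is composite.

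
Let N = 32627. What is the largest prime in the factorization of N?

79

32627 = 7 · 4661
4661 = 59 · 79
79 is prime.
So 32627 = 7 · 59 · 79; the largest prime factor is 79.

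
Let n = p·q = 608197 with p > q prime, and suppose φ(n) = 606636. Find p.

φ(n) = (p−1)(q−1) = n − (p+q) + 1, so p + q = 608197 − 606636 + 1 = 1562.
p and q are the roots of t² − 1562t + 608197 = 0.
Discriminant: 1562² − 4·608197 = 2439844 − 2432788 = 7056; √7056 = 84.
q = (1562 − 84)/2 = 739, p = (1562 + 84)/2 = 823.
Check: 739 · 823 = 608197.

823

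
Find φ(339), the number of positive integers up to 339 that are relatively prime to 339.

Factor: 339 = 3 · 113.
φ(339) = (3−1) · (113−1) = 2 · 112 = 224.

224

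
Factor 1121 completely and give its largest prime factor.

1121 = 19 · 59
59 is prime.
So 1121 = 19 · 59; the largest prime factor is 59.

59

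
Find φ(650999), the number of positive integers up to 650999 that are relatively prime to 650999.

626080

Factor: 650999 = 53 · 71 · 173.
φ(650999) = (53−1) · (71−1) · (173−1) = 52 · 70 · 172 = 626080.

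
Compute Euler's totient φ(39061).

34320

Factor: 39061 = 11 · 53 · 67.
φ(39061) = (11−1) · (53−1) · (67−1) = 10 · 52 · 66 = 34320.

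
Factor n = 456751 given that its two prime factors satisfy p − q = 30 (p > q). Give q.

Since p = q + 30, we have 456751 = q(q + 30), so q² + 30q − 456751 = 0.
Discriminant: 30² + 4·456751 = 900 + 1827004 = 1827904; √1827904 = 1352.
q = (−30 + 1352)/2 = 661, and p = q + 30 = 691.
Check: 661 · 691 = 456751.

661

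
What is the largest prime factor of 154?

154 = 2 · 77
77 = 7 · 11
11 is prime.
So 154 = 2 · 7 · 11; the largest prime factor is 11.

11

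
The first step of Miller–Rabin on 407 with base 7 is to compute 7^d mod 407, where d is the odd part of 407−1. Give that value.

46

407 − 1 = 406 = 2^1 · 203, so d = 203.
7^1 ≡ 7 (mod 407)
7^2 ≡ 7^2 = 49 ≡ 49 (mod 407)
7^4 ≡ 49^2 = 2401 ≡ 366 (mod 407)
7^8 ≡ 366^2 = 133956 ≡ 53 (mod 407)
7^16 ≡ 53^2 = 2809 ≡ 367 (mod 407)
7^32 ≡ 367^2 = 134689 ≡ 379 (mod 407)
7^64 ≡ 379^2 = 143641 ≡ 377 (mod 407)
7^128 ≡ 377^2 = 142129 ≡ 86 (mod 407)
203 = 128 + 64 + 8 + 2 + 1 in binary powers of 2.
So 7^203 ≡ 86 · 377 · 53 · 49 · 7 ≡ 46 (mod 407).
Squaring chain: 46; never reaches −1, so base 7 is a Miller–Rabin witness that 407 is composite.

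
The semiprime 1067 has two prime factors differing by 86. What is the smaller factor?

11

Since p = q + 86, we have 1067 = q(q + 86), so q² + 86q − 1067 = 0.
Discriminant: 86² + 4·1067 = 7396 + 4268 = 11664; √11664 = 108.
q = (−86 + 108)/2 = 11, and p = q + 86 = 97.
Check: 11 · 97 = 1067.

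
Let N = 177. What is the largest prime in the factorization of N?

177 = 3 · 59
59 is prime.
So 177 = 3 · 59; the largest prime factor is 59.

59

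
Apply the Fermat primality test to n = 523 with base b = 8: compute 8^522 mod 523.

8^1 ≡ 8 (mod 523)
8^2 ≡ 8^2 = 64 ≡ 64 (mod 523)
8^4 ≡ 64^2 = 4096 ≡ 435 (mod 523)
8^8 ≡ 435^2 = 189225 ≡ 422 (mod 523)
8^16 ≡ 422^2 = 178084 ≡ 264 (mod 523)
8^32 ≡ 264^2 = 69696 ≡ 137 (mod 523)
8^64 ≡ 137^2 = 18769 ≡ 464 (mod 523)
8^128 ≡ 464^2 = 215296 ≡ 343 (mod 523)
8^256 ≡ 343^2 = 117649 ≡ 497 (mod 523)
8^512 ≡ 497^2 = 247009 ≡ 153 (mod 523)
522 = 512 + 8 + 2 in binary powers of 2.
So 8^522 ≡ 153 · 422 · 64 ≡ 1 (mod 523).
Since the result is 1, base 8 gives no evidence that 523 is composite.

1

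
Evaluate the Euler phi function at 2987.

Factor: 2987 = 29 · 103.
φ(2987) = (29−1) · (103−1) = 28 · 102 = 2856.

2856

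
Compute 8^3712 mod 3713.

8^1 ≡ 8 (mod 3713)
8^2 ≡ 8^2 = 64 ≡ 64 (mod 3713)
8^4 ≡ 64^2 = 4096 ≡ 383 (mod 3713)
8^8 ≡ 383^2 = 146689 ≡ 1882 (mod 3713)
8^16 ≡ 1882^2 = 3541924 ≡ 3435 (mod 3713)
8^32 ≡ 3435^2 = 11799225 ≡ 3024 (mod 3713)
8^64 ≡ 3024^2 = 9144576 ≡ 3170 (mod 3713)
8^128 ≡ 3170^2 = 10048900 ≡ 1522 (mod 3713)
8^256 ≡ 1522^2 = 2316484 ≡ 3285 (mod 3713)
8^512 ≡ 3285^2 = 10791225 ≡ 1247 (mod 3713)
8^1024 ≡ 1247^2 = 1555009 ≡ 2975 (mod 3713)
8^2048 ≡ 2975^2 = 8850625 ≡ 2546 (mod 3713)
3712 = 2048 + 1024 + 512 + 128 in binary powers of 2.
So 8^3712 ≡ 2546 · 2975 · 1247 · 1522 ≡ 3494 (mod 3713).
Since 3494 ≠ 1, base 8 is a Fermat witness: 3713 is composite.

3494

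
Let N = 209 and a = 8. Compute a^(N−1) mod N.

49

8^1 ≡ 8 (mod 209)
8^2 ≡ 8^2 = 64 ≡ 64 (mod 209)
8^4 ≡ 64^2 = 4096 ≡ 125 (mod 209)
8^8 ≡ 125^2 = 15625 ≡ 159 (mod 209)
8^16 ≡ 159^2 = 25281 ≡ 201 (mod 209)
8^32 ≡ 201^2 = 40401 ≡ 64 (mod 209)
8^64 ≡ 64^2 = 4096 ≡ 125 (mod 209)
8^128 ≡ 125^2 = 15625 ≡ 159 (mod 209)
208 = 128 + 64 + 16 in binary powers of 2.
So 8^208 ≡ 159 · 125 · 201 ≡ 49 (mod 209).
Since 49 ≠ 1, base 8 is a Fermat witness: 209 is composite.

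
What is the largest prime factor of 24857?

67

24857 = 7 · 3551
3551 = 53 · 67
67 is prime.
So 24857 = 7 · 53 · 67; the largest prime factor is 67.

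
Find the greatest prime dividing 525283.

525283 = 11 · 47753
47753 = 17 · 2809
2809 = 53 · 53
53 = 53 · 1
So 525283 = 11 · 17 · 53^2; the largest prime factor is 53.

53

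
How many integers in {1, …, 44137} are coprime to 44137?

Factor: 44137 = 19 · 23 · 101.
φ(44137) = (19−1) · (23−1) · (101−1) = 18 · 22 · 100 = 39600.

39600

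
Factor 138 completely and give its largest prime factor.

23

138 = 2 · 69
69 = 3 · 23
23 is prime.
So 138 = 2 · 3 · 23; the largest prime factor is 23.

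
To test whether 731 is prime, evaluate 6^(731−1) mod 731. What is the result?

49

6^1 ≡ 6 (mod 731)
6^2 ≡ 6^2 = 36 ≡ 36 (mod 731)
6^4 ≡ 36^2 = 1296 ≡ 565 (mod 731)
6^8 ≡ 565^2 = 319225 ≡ 509 (mod 731)
6^16 ≡ 509^2 = 259081 ≡ 307 (mod 731)
6^32 ≡ 307^2 = 94249 ≡ 681 (mod 731)
6^64 ≡ 681^2 = 463761 ≡ 307 (mod 731)
6^128 ≡ 307^2 = 94249 ≡ 681 (mod 731)
6^256 ≡ 681^2 = 463761 ≡ 307 (mod 731)
6^512 ≡ 307^2 = 94249 ≡ 681 (mod 731)
730 = 512 + 128 + 64 + 16 + 8 + 2 in binary powers of 2.
So 6^730 ≡ 681 · 681 · 307 · 307 · 509 · 36 ≡ 49 (mod 731).
Since 49 ≠ 1, base 6 is a Fermat witness: 731 is composite.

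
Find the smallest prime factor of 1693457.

47

1693457 is odd.
Digit sum 35, not divisible by 3.
Ends in 7: not divisible by 5.
7: 1693457 = 7·241922 + 3
11: 1693457 = 11·153950 + 7
13: 1693457 = 13·130265 + 12
17: 1693457 = 17·99615 + 2
19: 1693457 = 19·89129 + 6
23: 1693457 = 23·73628 + 13
29: 1693457 = 29·58395 + 2
31: 1693457 = 31·54627 + 20
37: 1693457 = 37·45769 + 4
41: 1693457 = 41·41303 + 34
43: 1693457 = 43·39382 + 31
47: 1693457 = 47·36031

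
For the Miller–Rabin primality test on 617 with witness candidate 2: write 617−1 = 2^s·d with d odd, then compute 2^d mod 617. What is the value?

617 − 1 = 616 = 2^3 · 77, so d = 77.
2^1 ≡ 2 (mod 617)
2^2 ≡ 2^2 = 4 ≡ 4 (mod 617)
2^4 ≡ 4^2 = 16 ≡ 16 (mod 617)
2^8 ≡ 16^2 = 256 ≡ 256 (mod 617)
2^16 ≡ 256^2 = 65536 ≡ 134 (mod 617)
2^32 ≡ 134^2 = 17956 ≡ 63 (mod 617)
2^64 ≡ 63^2 = 3969 ≡ 267 (mod 617)
77 = 64 + 8 + 4 + 1 in binary powers of 2.
So 2^77 ≡ 267 · 256 · 16 · 2 ≡ 616 (mod 617).
Since 2^d ≡ 616 (mod 617), base 2 does not prove 617 composite.

616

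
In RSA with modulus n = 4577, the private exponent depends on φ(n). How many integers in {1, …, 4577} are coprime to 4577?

Factor: 4577 = 23 · 199.
φ(4577) = (23−1) · (199−1) = 22 · 198 = 4356.

4356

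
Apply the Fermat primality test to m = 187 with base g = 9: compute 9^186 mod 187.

9^1 ≡ 9 (mod 187)
9^2 ≡ 9^2 = 81 ≡ 81 (mod 187)
9^4 ≡ 81^2 = 6561 ≡ 16 (mod 187)
9^8 ≡ 16^2 = 256 ≡ 69 (mod 187)
9^16 ≡ 69^2 = 4761 ≡ 86 (mod 187)
9^32 ≡ 86^2 = 7396 ≡ 103 (mod 187)
9^64 ≡ 103^2 = 10609 ≡ 137 (mod 187)
9^128 ≡ 137^2 = 18769 ≡ 69 (mod 187)
186 = 128 + 32 + 16 + 8 + 2 in binary powers of 2.
So 9^186 ≡ 69 · 103 · 86 · 69 · 81 ≡ 64 (mod 187).
Since 64 ≠ 1, base 9 is a Fermat witness: 187 is composite.

64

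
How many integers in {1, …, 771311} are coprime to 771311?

736920

Factor: 771311 = 31 · 139 · 179.
φ(771311) = (31−1) · (139−1) · (179−1) = 30 · 138 · 178 = 736920.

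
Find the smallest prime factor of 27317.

27317 is odd.
Digit sum 20, not divisible by 3.
Ends in 7: not divisible by 5.
7: 27317 = 7·3902 + 3
11: 27317 = 11·2483 + 4
13: 27317 = 13·2101 + 4
17: 27317 = 17·1606 + 15
19: 27317 = 19·1437 + 14
23: 27317 = 23·1187 + 16
29: 27317 = 29·941 + 28
31: 27317 = 31·881 + 6
37: 27317 = 37·738 + 11
41: 27317 = 41·666 + 11
43: 27317 = 43·635 + 12
47: 27317 = 47·581 + 10
53: 27317 = 53·515 + 22
59: 27317 = 59·463

59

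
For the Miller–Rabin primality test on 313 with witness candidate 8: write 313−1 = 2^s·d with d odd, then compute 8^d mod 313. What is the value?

313 − 1 = 312 = 2^3 · 39, so d = 39.
8^1 ≡ 8 (mod 313)
8^2 ≡ 8^2 = 64 ≡ 64 (mod 313)
8^4 ≡ 64^2 = 4096 ≡ 27 (mod 313)
8^8 ≡ 27^2 = 729 ≡ 103 (mod 313)
8^16 ≡ 103^2 = 10609 ≡ 280 (mod 313)
8^32 ≡ 280^2 = 78400 ≡ 150 (mod 313)
39 = 32 + 4 + 2 + 1 in binary powers of 2.
So 8^39 ≡ 150 · 27 · 64 · 8 ≡ 288 (mod 313).
Squaring chain: 288 → 312 → 1; reaches −1, so base 8 does not prove 313 composite.

288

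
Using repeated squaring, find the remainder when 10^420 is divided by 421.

10^1 ≡ 10 (mod 421)
10^2 ≡ 10^2 = 100 ≡ 100 (mod 421)
10^4 ≡ 100^2 = 10000 ≡ 317 (mod 421)
10^8 ≡ 317^2 = 100489 ≡ 291 (mod 421)
10^16 ≡ 291^2 = 84681 ≡ 60 (mod 421)
10^32 ≡ 60^2 = 3600 ≡ 232 (mod 421)
10^64 ≡ 232^2 = 53824 ≡ 357 (mod 421)
10^128 ≡ 357^2 = 127449 ≡ 307 (mod 421)
10^256 ≡ 307^2 = 94249 ≡ 366 (mod 421)
420 = 256 + 128 + 32 + 4 in binary powers of 2.
So 10^420 ≡ 366 · 307 · 232 · 317 ≡ 1 (mod 421).
Since the result is 1, base 10 gives no evidence that 421 is composite.

1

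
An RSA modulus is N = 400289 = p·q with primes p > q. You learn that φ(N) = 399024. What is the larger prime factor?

φ(n) = (p−1)(q−1) = n − (p+q) + 1, so p + q = 400289 − 399024 + 1 = 1266.
p and q are the roots of t² − 1266t + 400289 = 0.
Discriminant: 1266² − 4·400289 = 1602756 − 1601156 = 1600; √1600 = 40.
q = (1266 − 40)/2 = 613, p = (1266 + 40)/2 = 653.
Check: 613 · 653 = 400289.

653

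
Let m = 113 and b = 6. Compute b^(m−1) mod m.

1

6^1 ≡ 6 (mod 113)
6^2 ≡ 6^2 = 36 ≡ 36 (mod 113)
6^4 ≡ 36^2 = 1296 ≡ 53 (mod 113)
6^8 ≡ 53^2 = 2809 ≡ 97 (mod 113)
6^16 ≡ 97^2 = 9409 ≡ 30 (mod 113)
6^32 ≡ 30^2 = 900 ≡ 109 (mod 113)
6^64 ≡ 109^2 = 11881 ≡ 16 (mod 113)
112 = 64 + 32 + 16 in binary powers of 2.
So 6^112 ≡ 16 · 109 · 30 ≡ 1 (mod 113).
Since the result is 1, base 6 gives no evidence that 113 is composite.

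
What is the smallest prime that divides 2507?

23

2507 is odd.
Digit sum 14, not divisible by 3.
Ends in 7: not divisible by 5.
7: 2507 = 7·358 + 1
11: 2507 = 11·227 + 10
13: 2507 = 13·192 + 11
17: 2507 = 17·147 + 8
19: 2507 = 19·131 + 18
23: 2507 = 23·109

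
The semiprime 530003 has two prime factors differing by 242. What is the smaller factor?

617

Since p = q + 242, we have 530003 = q(q + 242), so q² + 242q − 530003 = 0.
Discriminant: 242² + 4·530003 = 58564 + 2120012 = 2178576; √2178576 = 1476.
q = (−242 + 1476)/2 = 617, and p = q + 242 = 859.
Check: 617 · 859 = 530003.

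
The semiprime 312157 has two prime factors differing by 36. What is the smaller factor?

Since p = q + 36, we have 312157 = q(q + 36), so q² + 36q − 312157 = 0.
Discriminant: 36² + 4·312157 = 1296 + 1248628 = 1249924; √1249924 = 1118.
q = (−36 + 1118)/2 = 541, and p = q + 36 = 577.
Check: 541 · 577 = 312157.

541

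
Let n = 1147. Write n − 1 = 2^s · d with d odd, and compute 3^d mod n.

492

1147 − 1 = 1146 = 2^1 · 573, so d = 573.
3^1 ≡ 3 (mod 1147)
3^2 ≡ 3^2 = 9 ≡ 9 (mod 1147)
3^4 ≡ 9^2 = 81 ≡ 81 (mod 1147)
3^8 ≡ 81^2 = 6561 ≡ 826 (mod 1147)
3^16 ≡ 826^2 = 682276 ≡ 958 (mod 1147)
3^32 ≡ 958^2 = 917764 ≡ 164 (mod 1147)
3^64 ≡ 164^2 = 26896 ≡ 515 (mod 1147)
3^128 ≡ 515^2 = 265225 ≡ 268 (mod 1147)
3^256 ≡ 268^2 = 71824 ≡ 710 (mod 1147)
3^512 ≡ 710^2 = 504100 ≡ 567 (mod 1147)
573 = 512 + 32 + 16 + 8 + 4 + 1 in binary powers of 2.
So 3^573 ≡ 567 · 164 · 958 · 826 · 81 · 3 ≡ 492 (mod 1147).
Squaring chain: 492; never reaches −1, so base 3 is a Miller–Rabin witness that 1147 is composite.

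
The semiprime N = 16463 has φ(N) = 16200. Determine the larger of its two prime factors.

φ(n) = (p−1)(q−1) = n − (p+q) + 1, so p + q = 16463 − 16200 + 1 = 264.
p and q are the roots of t² − 264t + 16463 = 0.
Discriminant: 264² − 4·16463 = 69696 − 65852 = 3844; √3844 = 62.
q = (264 − 62)/2 = 101, p = (264 + 62)/2 = 163.
Check: 101 · 163 = 16463.

163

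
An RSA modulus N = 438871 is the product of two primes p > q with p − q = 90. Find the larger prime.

709

Since p = q + 90, we have 438871 = q(q + 90), so q² + 90q − 438871 = 0.
Discriminant: 90² + 4·438871 = 8100 + 1755484 = 1763584; √1763584 = 1328.
q = (−90 + 1328)/2 = 619, and p = q + 90 = 709.
Check: 619 · 709 = 438871.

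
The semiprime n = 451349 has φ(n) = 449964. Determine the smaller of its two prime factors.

523

φ(n) = (p−1)(q−1) = n − (p+q) + 1, so p + q = 451349 − 449964 + 1 = 1386.
p and q are the roots of t² − 1386t + 451349 = 0.
Discriminant: 1386² − 4·451349 = 1920996 − 1805396 = 115600; √115600 = 340.
q = (1386 − 340)/2 = 523, p = (1386 + 340)/2 = 863.
Check: 523 · 863 = 451349.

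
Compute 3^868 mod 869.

3^1 ≡ 3 (mod 869)
3^2 ≡ 3^2 = 9 ≡ 9 (mod 869)
3^4 ≡ 9^2 = 81 ≡ 81 (mod 869)
3^8 ≡ 81^2 = 6561 ≡ 478 (mod 869)
3^16 ≡ 478^2 = 228484 ≡ 806 (mod 869)
3^32 ≡ 806^2 = 649636 ≡ 493 (mod 869)
3^64 ≡ 493^2 = 243049 ≡ 598 (mod 869)
3^128 ≡ 598^2 = 357604 ≡ 445 (mod 869)
3^256 ≡ 445^2 = 198025 ≡ 762 (mod 869)
3^512 ≡ 762^2 = 580644 ≡ 152 (mod 869)
868 = 512 + 256 + 64 + 32 + 4 in binary powers of 2.
So 3^868 ≡ 152 · 762 · 598 · 493 · 81 ≡ 115 (mod 869).
Since 115 ≠ 1, base 3 is a Fermat witness: 869 is composite.

115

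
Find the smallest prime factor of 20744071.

67

20744071 is odd.
Digit sum 25, not divisible by 3.
Ends in 1: not divisible by 5.
7: 20744071 = 7·2963438 + 5
11: 20744071 = 11·1885824 + 7
13: 20744071 = 13·1595697 + 10
17: 20744071 = 17·1220239 + 8
19: 20744071 = 19·1091793 + 4
23: 20744071 = 23·901916 + 3
29: 20744071 = 29·715312 + 23
31: 20744071 = 31·669163 + 18
37: 20744071 = 37·560650 + 21
41: 20744071 = 41·505952 + 39
43: 20744071 = 43·482420 + 11
47: 20744071 = 47·441363 + 10
53: 20744071 = 53·391397 + 30
59: 20744071 = 59·351594 + 25
61: 20744071 = 61·340066 + 45
67: 20744071 = 67·309613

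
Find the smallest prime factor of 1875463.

1875463 is odd.
Digit sum 34, not divisible by 3.
Ends in 3: not divisible by 5.
7: 1875463 = 7·267923 + 2
11: 1875463 = 11·170496 + 7
13: 1875463 = 13·144266 + 5
17: 1875463 = 17·110321 + 6
19: 1875463 = 19·98708 + 11
23: 1875463 = 23·81541 + 20
29: 1875463 = 29·64671 + 4
31: 1875463 = 31·60498 + 25
37: 1875463 = 37·50688 + 7
41: 1875463 = 41·45743

41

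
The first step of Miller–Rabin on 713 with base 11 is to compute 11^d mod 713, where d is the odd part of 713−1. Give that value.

172

713 − 1 = 712 = 2^3 · 89, so d = 89.
11^1 ≡ 11 (mod 713)
11^2 ≡ 11^2 = 121 ≡ 121 (mod 713)
11^4 ≡ 121^2 = 14641 ≡ 381 (mod 713)
11^8 ≡ 381^2 = 145161 ≡ 422 (mod 713)
11^16 ≡ 422^2 = 178084 ≡ 547 (mod 713)
11^32 ≡ 547^2 = 299209 ≡ 462 (mod 713)
11^64 ≡ 462^2 = 213444 ≡ 257 (mod 713)
89 = 64 + 16 + 8 + 1 in binary powers of 2.
So 11^89 ≡ 257 · 547 · 422 · 11 ≡ 172 (mod 713).
Squaring chain: 172 → 351 → 565; never reaches −1, so base 11 is a Miller–Rabin witness that 713 is composite.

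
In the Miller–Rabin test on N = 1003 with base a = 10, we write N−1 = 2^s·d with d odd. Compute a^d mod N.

1003 − 1 = 1002 = 2^1 · 501, so d = 501.
10^1 ≡ 10 (mod 1003)
10^2 ≡ 10^2 = 100 ≡ 100 (mod 1003)
10^4 ≡ 100^2 = 10000 ≡ 973 (mod 1003)
10^8 ≡ 973^2 = 946729 ≡ 900 (mod 1003)
10^16 ≡ 900^2 = 810000 ≡ 579 (mod 1003)
10^32 ≡ 579^2 = 335241 ≡ 239 (mod 1003)
10^64 ≡ 239^2 = 57121 ≡ 953 (mod 1003)
10^128 ≡ 953^2 = 908209 ≡ 494 (mod 1003)
10^256 ≡ 494^2 = 244036 ≡ 307 (mod 1003)
501 = 256 + 128 + 64 + 32 + 16 + 4 + 1 in binary powers of 2.
So 10^501 ≡ 307 · 494 · 953 · 239 · 579 · 973 · 10 ≡ 516 (mod 1003).
Squaring chain: 516; never reaches −1, so base 10 is a Miller–Rabin witness that 1003 is composite.

516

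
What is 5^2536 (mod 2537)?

5^1 ≡ 5 (mod 2537)
5^2 ≡ 5^2 = 25 ≡ 25 (mod 2537)
5^4 ≡ 25^2 = 625 ≡ 625 (mod 2537)
5^8 ≡ 625^2 = 390625 ≡ 2464 (mod 2537)
5^16 ≡ 2464^2 = 6071296 ≡ 255 (mod 2537)
5^32 ≡ 255^2 = 65025 ≡ 1600 (mod 2537)
5^64 ≡ 1600^2 = 2560000 ≡ 167 (mod 2537)
5^128 ≡ 167^2 = 27889 ≡ 2519 (mod 2537)
5^256 ≡ 2519^2 = 6345361 ≡ 324 (mod 2537)
5^512 ≡ 324^2 = 104976 ≡ 959 (mod 2537)
5^1024 ≡ 959^2 = 919681 ≡ 1287 (mod 2537)
5^2048 ≡ 1287^2 = 1656369 ≡ 2245 (mod 2537)
2536 = 2048 + 256 + 128 + 64 + 32 + 8 in binary powers of 2.
So 5^2536 ≡ 2245 · 324 · 2519 · 167 · 1600 · 2464 ≡ 1975 (mod 2537).
Since 1975 ≠ 1, base 5 is a Fermat witness: 2537 is composite.

1975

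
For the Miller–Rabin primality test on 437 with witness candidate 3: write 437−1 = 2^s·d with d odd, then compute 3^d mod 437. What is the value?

437 − 1 = 436 = 2^2 · 109, so d = 109.
3^1 ≡ 3 (mod 437)
3^2 ≡ 3^2 = 9 ≡ 9 (mod 437)
3^4 ≡ 9^2 = 81 ≡ 81 (mod 437)
3^8 ≡ 81^2 = 6561 ≡ 6 (mod 437)
3^16 ≡ 6^2 = 36 ≡ 36 (mod 437)
3^32 ≡ 36^2 = 1296 ≡ 422 (mod 437)
3^64 ≡ 422^2 = 178084 ≡ 225 (mod 437)
109 = 64 + 32 + 8 + 4 + 1 in binary powers of 2.
So 3^109 ≡ 225 · 422 · 6 · 81 · 3 ≡ 307 (mod 437).
Squaring chain: 307 → 294; never reaches −1, so base 3 is a Miller–Rabin witness that 437 is composite.

307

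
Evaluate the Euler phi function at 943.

880

Factor: 943 = 23 · 41.
φ(943) = (23−1) · (41−1) = 22 · 40 = 880.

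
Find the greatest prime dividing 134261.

71

134261 = 31 · 4331
4331 = 61 · 71
71 is prime.
So 134261 = 31 · 61 · 71; the largest prime factor is 71.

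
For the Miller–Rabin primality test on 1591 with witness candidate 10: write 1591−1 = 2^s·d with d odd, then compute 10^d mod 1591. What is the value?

778

1591 − 1 = 1590 = 2^1 · 795, so d = 795.
10^1 ≡ 10 (mod 1591)
10^2 ≡ 10^2 = 100 ≡ 100 (mod 1591)
10^4 ≡ 100^2 = 10000 ≡ 454 (mod 1591)
10^8 ≡ 454^2 = 206116 ≡ 877 (mod 1591)
10^16 ≡ 877^2 = 769129 ≡ 676 (mod 1591)
10^32 ≡ 676^2 = 456976 ≡ 359 (mod 1591)
10^64 ≡ 359^2 = 128881 ≡ 10 (mod 1591)
10^128 ≡ 10^2 = 100 ≡ 100 (mod 1591)
10^256 ≡ 100^2 = 10000 ≡ 454 (mod 1591)
10^512 ≡ 454^2 = 206116 ≡ 877 (mod 1591)
795 = 512 + 256 + 16 + 8 + 2 + 1 in binary powers of 2.
So 10^795 ≡ 877 · 454 · 676 · 877 · 100 · 10 ≡ 778 (mod 1591).
Squaring chain: 778; never reaches −1, so base 10 is a Miller–Rabin witness that 1591 is composite.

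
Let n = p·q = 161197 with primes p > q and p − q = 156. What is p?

487

Since p = q + 156, we have 161197 = q(q + 156), so q² + 156q − 161197 = 0.
Discriminant: 156² + 4·161197 = 24336 + 644788 = 669124; √669124 = 818.
q = (−156 + 818)/2 = 331, and p = q + 156 = 487.
Check: 331 · 487 = 161197.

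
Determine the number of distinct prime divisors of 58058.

58058 = 2 · 29029
29029 = 7 · 4147
4147 = 11 · 377
377 = 13 · 29
58058 = 2 · 7 · 11 · 13 · 29, which has 5 distinct prime factors.

5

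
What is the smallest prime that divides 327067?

327067 is odd.
Digit sum 25, not divisible by 3.
Ends in 7: not divisible by 5.
7: 327067 = 7·46723 + 6
11: 327067 = 11·29733 + 4
13: 327067 = 13·25159

13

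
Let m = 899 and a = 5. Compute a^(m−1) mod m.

5^1 ≡ 5 (mod 899)
5^2 ≡ 5^2 = 25 ≡ 25 (mod 899)
5^4 ≡ 25^2 = 625 ≡ 625 (mod 899)
5^8 ≡ 625^2 = 390625 ≡ 459 (mod 899)
5^16 ≡ 459^2 = 210681 ≡ 315 (mod 899)
5^32 ≡ 315^2 = 99225 ≡ 335 (mod 899)
5^64 ≡ 335^2 = 112225 ≡ 749 (mod 899)
5^128 ≡ 749^2 = 561001 ≡ 25 (mod 899)
5^256 ≡ 25^2 = 625 ≡ 625 (mod 899)
5^512 ≡ 625^2 = 390625 ≡ 459 (mod 899)
898 = 512 + 256 + 128 + 2 in binary powers of 2.
So 5^898 ≡ 459 · 625 · 25 · 25 ≡ 315 (mod 899).
Since 315 ≠ 1, base 5 is a Fermat witness: 899 is composite.

315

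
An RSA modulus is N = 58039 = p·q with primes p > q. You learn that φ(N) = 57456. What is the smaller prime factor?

φ(n) = (p−1)(q−1) = n − (p+q) + 1, so p + q = 58039 − 57456 + 1 = 584.
p and q are the roots of t² − 584t + 58039 = 0.
Discriminant: 584² − 4·58039 = 341056 − 232156 = 108900; √108900 = 330.
q = (584 − 330)/2 = 127, p = (584 + 330)/2 = 457.
Check: 127 · 457 = 58039.

127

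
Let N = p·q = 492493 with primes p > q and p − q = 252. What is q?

Since p = q + 252, we have 492493 = q(q + 252), so q² + 252q − 492493 = 0.
Discriminant: 252² + 4·492493 = 63504 + 1969972 = 2033476; √2033476 = 1426.
q = (−252 + 1426)/2 = 587, and p = q + 252 = 839.
Check: 587 · 839 = 492493.

587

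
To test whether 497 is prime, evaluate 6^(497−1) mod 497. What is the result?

6^1 ≡ 6 (mod 497)
6^2 ≡ 6^2 = 36 ≡ 36 (mod 497)
6^4 ≡ 36^2 = 1296 ≡ 302 (mod 497)
6^8 ≡ 302^2 = 91204 ≡ 253 (mod 497)
6^16 ≡ 253^2 = 64009 ≡ 393 (mod 497)
6^32 ≡ 393^2 = 154449 ≡ 379 (mod 497)
6^64 ≡ 379^2 = 143641 ≡ 8 (mod 497)
6^128 ≡ 8^2 = 64 ≡ 64 (mod 497)
6^256 ≡ 64^2 = 4096 ≡ 120 (mod 497)
496 = 256 + 128 + 64 + 32 + 16 in binary powers of 2.
So 6^496 ≡ 120 · 64 · 8 · 379 · 393 ≡ 435 (mod 497).
Since 435 ≠ 1, base 6 is a Fermat witness: 497 is composite.

435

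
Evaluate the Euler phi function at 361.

342

Factor: 361 = 19^2.
φ(361) = 19^1·(19−1) = 342.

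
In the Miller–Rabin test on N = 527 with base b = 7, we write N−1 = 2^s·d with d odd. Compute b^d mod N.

527 − 1 = 526 = 2^1 · 263, so d = 263.
7^1 ≡ 7 (mod 527)
7^2 ≡ 7^2 = 49 ≡ 49 (mod 527)
7^4 ≡ 49^2 = 2401 ≡ 293 (mod 527)
7^8 ≡ 293^2 = 85849 ≡ 475 (mod 527)
7^16 ≡ 475^2 = 225625 ≡ 69 (mod 527)
7^32 ≡ 69^2 = 4761 ≡ 18 (mod 527)
7^64 ≡ 18^2 = 324 ≡ 324 (mod 527)
7^128 ≡ 324^2 = 104976 ≡ 103 (mod 527)
7^256 ≡ 103^2 = 10609 ≡ 69 (mod 527)
263 = 256 + 4 + 2 + 1 in binary powers of 2.
So 7^263 ≡ 69 · 293 · 49 · 7 ≡ 165 (mod 527).
Squaring chain: 165; never reaches −1, so base 7 is a Miller–Rabin witness that 527 is composite.

165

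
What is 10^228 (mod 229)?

10^1 ≡ 10 (mod 229)
10^2 ≡ 10^2 = 100 ≡ 100 (mod 229)
10^4 ≡ 100^2 = 10000 ≡ 153 (mod 229)
10^8 ≡ 153^2 = 23409 ≡ 51 (mod 229)
10^16 ≡ 51^2 = 2601 ≡ 82 (mod 229)
10^32 ≡ 82^2 = 6724 ≡ 83 (mod 229)
10^64 ≡ 83^2 = 6889 ≡ 19 (mod 229)
10^128 ≡ 19^2 = 361 ≡ 132 (mod 229)
228 = 128 + 64 + 32 + 4 in binary powers of 2.
So 10^228 ≡ 132 · 19 · 83 · 153 ≡ 1 (mod 229).
Since the result is 1, base 10 gives no evidence that 229 is composite.

1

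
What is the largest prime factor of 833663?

833663 = 17 · 49039
49039 = 19 · 2581
2581 = 29 · 89
89 is prime.
So 833663 = 17 · 19 · 29 · 89; the largest prime factor is 89.

89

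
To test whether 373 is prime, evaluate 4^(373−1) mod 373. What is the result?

1

4^1 ≡ 4 (mod 373)
4^2 ≡ 4^2 = 16 ≡ 16 (mod 373)
4^4 ≡ 16^2 = 256 ≡ 256 (mod 373)
4^8 ≡ 256^2 = 65536 ≡ 261 (mod 373)
4^16 ≡ 261^2 = 68121 ≡ 235 (mod 373)
4^32 ≡ 235^2 = 55225 ≡ 21 (mod 373)
4^64 ≡ 21^2 = 441 ≡ 68 (mod 373)
4^128 ≡ 68^2 = 4624 ≡ 148 (mod 373)
4^256 ≡ 148^2 = 21904 ≡ 270 (mod 373)
372 = 256 + 64 + 32 + 16 + 4 in binary powers of 2.
So 4^372 ≡ 270 · 68 · 21 · 235 · 256 ≡ 1 (mod 373).
Since the result is 1, base 4 gives no evidence that 373 is composite.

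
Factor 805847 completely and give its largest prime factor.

805847 = 7 · 115121
115121 = 19 · 6059
6059 = 73 · 83
83 is prime.
So 805847 = 7 · 19 · 73 · 83; the largest prime factor is 83.

83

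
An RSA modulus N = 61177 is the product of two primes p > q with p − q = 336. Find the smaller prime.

Since p = q + 336, we have 61177 = q(q + 336), so q² + 336q − 61177 = 0.
Discriminant: 336² + 4·61177 = 112896 + 244708 = 357604; √357604 = 598.
q = (−336 + 598)/2 = 131, and p = q + 336 = 467.
Check: 131 · 467 = 61177.

131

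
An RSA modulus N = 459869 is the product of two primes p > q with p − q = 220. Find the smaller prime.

Since p = q + 220, we have 459869 = q(q + 220), so q² + 220q − 459869 = 0.
Discriminant: 220² + 4·459869 = 48400 + 1839476 = 1887876; √1887876 = 1374.
q = (−220 + 1374)/2 = 577, and p = q + 220 = 797.
Check: 577 · 797 = 459869.

577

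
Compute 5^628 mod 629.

5^1 ≡ 5 (mod 629)
5^2 ≡ 5^2 = 25 ≡ 25 (mod 629)
5^4 ≡ 25^2 = 625 ≡ 625 (mod 629)
5^8 ≡ 625^2 = 390625 ≡ 16 (mod 629)
5^16 ≡ 16^2 = 256 ≡ 256 (mod 629)
5^32 ≡ 256^2 = 65536 ≡ 120 (mod 629)
5^64 ≡ 120^2 = 14400 ≡ 562 (mod 629)
5^128 ≡ 562^2 = 315844 ≡ 86 (mod 629)
5^256 ≡ 86^2 = 7396 ≡ 477 (mod 629)
5^512 ≡ 477^2 = 227529 ≡ 460 (mod 629)
628 = 512 + 64 + 32 + 16 + 4 in binary powers of 2.
So 5^628 ≡ 460 · 562 · 120 · 256 · 625 ≡ 404 (mod 629).
Since 404 ≠ 1, base 5 is a Fermat witness: 629 is composite.

404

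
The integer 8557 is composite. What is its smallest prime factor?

43

8557 is odd.
Digit sum 25, not divisible by 3.
Ends in 7: not divisible by 5.
7: 8557 = 7·1222 + 3
11: 8557 = 11·777 + 10
13: 8557 = 13·658 + 3
17: 8557 = 17·503 + 6
19: 8557 = 19·450 + 7
23: 8557 = 23·372 + 1
29: 8557 = 29·295 + 2
31: 8557 = 31·276 + 1
37: 8557 = 37·231 + 10
41: 8557 = 41·208 + 29
43: 8557 = 43·199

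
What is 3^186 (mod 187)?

25

3^1 ≡ 3 (mod 187)
3^2 ≡ 3^2 = 9 ≡ 9 (mod 187)
3^4 ≡ 9^2 = 81 ≡ 81 (mod 187)
3^8 ≡ 81^2 = 6561 ≡ 16 (mod 187)
3^16 ≡ 16^2 = 256 ≡ 69 (mod 187)
3^32 ≡ 69^2 = 4761 ≡ 86 (mod 187)
3^64 ≡ 86^2 = 7396 ≡ 103 (mod 187)
3^128 ≡ 103^2 = 10609 ≡ 137 (mod 187)
186 = 128 + 32 + 16 + 8 + 2 in binary powers of 2.
So 3^186 ≡ 137 · 86 · 69 · 16 · 9 ≡ 25 (mod 187).
Since 25 ≠ 1, base 3 is a Fermat witness: 187 is composite.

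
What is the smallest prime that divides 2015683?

41

2015683 is odd.
Digit sum 25, not divisible by 3.
Ends in 3: not divisible by 5.
7: 2015683 = 7·287954 + 5
11: 2015683 = 11·183243 + 10
13: 2015683 = 13·155052 + 7
17: 2015683 = 17·118569 + 10
19: 2015683 = 19·106088 + 11
23: 2015683 = 23·87638 + 9
29: 2015683 = 29·69506 + 9
31: 2015683 = 31·65022 + 1
37: 2015683 = 37·54477 + 34
41: 2015683 = 41·49163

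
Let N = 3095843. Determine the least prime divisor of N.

47

3095843 is odd.
Digit sum 32, not divisible by 3.
Ends in 3: not divisible by 5.
7: 3095843 = 7·442263 + 2
11: 3095843 = 11·281440 + 3
13: 3095843 = 13·238141 + 10
17: 3095843 = 17·182108 + 7
19: 3095843 = 19·162939 + 2
23: 3095843 = 23·134601 + 20
29: 3095843 = 29·106753 + 6
31: 3095843 = 31·99865 + 28
37: 3095843 = 37·83671 + 16
41: 3095843 = 41·75508 + 15
43: 3095843 = 43·71996 + 15
47: 3095843 = 47·65869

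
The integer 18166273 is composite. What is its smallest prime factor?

71

18166273 is odd.
Digit sum 34, not divisible by 3.
Ends in 3: not divisible by 5.
7: 18166273 = 7·2595181 + 6
11: 18166273 = 11·1651479 + 4
13: 18166273 = 13·1397405 + 8
17: 18166273 = 17·1068604 + 5
19: 18166273 = 19·956119 + 12
23: 18166273 = 23·789837 + 22
29: 18166273 = 29·626423 + 6
31: 18166273 = 31·586008 + 25
37: 18166273 = 37·490980 + 13
41: 18166273 = 41·443079 + 34
43: 18166273 = 43·422471 + 20
47: 18166273 = 47·386516 + 21
53: 18166273 = 53·342759 + 46
59: 18166273 = 59·307902 + 55
61: 18166273 = 61·297807 + 46
67: 18166273 = 67·271138 + 27
71: 18166273 = 71·255863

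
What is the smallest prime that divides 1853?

17

1853 is odd.
Digit sum 17, not divisible by 3.
Ends in 3: not divisible by 5.
7: 1853 = 7·264 + 5
11: 1853 = 11·168 + 5
13: 1853 = 13·142 + 7
17: 1853 = 17·109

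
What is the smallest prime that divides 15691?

13

15691 is odd.
Digit sum 22, not divisible by 3.
Ends in 1: not divisible by 5.
7: 15691 = 7·2241 + 4
11: 15691 = 11·1426 + 5
13: 15691 = 13·1207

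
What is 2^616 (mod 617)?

2^1 ≡ 2 (mod 617)
2^2 ≡ 2^2 = 4 ≡ 4 (mod 617)
2^4 ≡ 4^2 = 16 ≡ 16 (mod 617)
2^8 ≡ 16^2 = 256 ≡ 256 (mod 617)
2^16 ≡ 256^2 = 65536 ≡ 134 (mod 617)
2^32 ≡ 134^2 = 17956 ≡ 63 (mod 617)
2^64 ≡ 63^2 = 3969 ≡ 267 (mod 617)
2^128 ≡ 267^2 = 71289 ≡ 334 (mod 617)
2^256 ≡ 334^2 = 111556 ≡ 496 (mod 617)
2^512 ≡ 496^2 = 246016 ≡ 450 (mod 617)
616 = 512 + 64 + 32 + 8 in binary powers of 2.
So 2^616 ≡ 450 · 267 · 63 · 256 ≡ 1 (mod 617).
Since the result is 1, base 2 gives no evidence that 617 is composite.

1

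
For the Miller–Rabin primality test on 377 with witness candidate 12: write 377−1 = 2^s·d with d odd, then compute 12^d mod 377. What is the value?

377 − 1 = 376 = 2^3 · 47, so d = 47.
12^1 ≡ 12 (mod 377)
12^2 ≡ 12^2 = 144 ≡ 144 (mod 377)
12^4 ≡ 144^2 = 20736 ≡ 1 (mod 377)
12^8 ≡ 1^2 = 1 ≡ 1 (mod 377)
12^16 ≡ 1^2 = 1 ≡ 1 (mod 377)
12^32 ≡ 1^2 = 1 ≡ 1 (mod 377)
47 = 32 + 8 + 4 + 2 + 1 in binary powers of 2.
So 12^47 ≡ 1 · 1 · 1 · 144 · 12 ≡ 220 (mod 377).
Squaring chain: 220 → 144 → 1; never reaches −1, so base 12 is a Miller–Rabin witness that 377 is composite.

220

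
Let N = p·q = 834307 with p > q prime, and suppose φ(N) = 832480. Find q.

881

φ(n) = (p−1)(q−1) = n − (p+q) + 1, so p + q = 834307 − 832480 + 1 = 1828.
p and q are the roots of t² − 1828t + 834307 = 0.
Discriminant: 1828² − 4·834307 = 3341584 − 3337228 = 4356; √4356 = 66.
q = (1828 − 66)/2 = 881, p = (1828 + 66)/2 = 947.
Check: 881 · 947 = 834307.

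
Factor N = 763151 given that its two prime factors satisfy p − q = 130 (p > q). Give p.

Since p = q + 130, we have 763151 = q(q + 130), so q² + 130q − 763151 = 0.
Discriminant: 130² + 4·763151 = 16900 + 3052604 = 3069504; √3069504 = 1752.
q = (−130 + 1752)/2 = 811, and p = q + 130 = 941.
Check: 811 · 941 = 763151.

941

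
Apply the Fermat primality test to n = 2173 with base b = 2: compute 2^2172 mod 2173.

1636

2^1 ≡ 2 (mod 2173)
2^2 ≡ 2^2 = 4 ≡ 4 (mod 2173)
2^4 ≡ 4^2 = 16 ≡ 16 (mod 2173)
2^8 ≡ 16^2 = 256 ≡ 256 (mod 2173)
2^16 ≡ 256^2 = 65536 ≡ 346 (mod 2173)
2^32 ≡ 346^2 = 119716 ≡ 201 (mod 2173)
2^64 ≡ 201^2 = 40401 ≡ 1287 (mod 2173)
2^128 ≡ 1287^2 = 1656369 ≡ 543 (mod 2173)
2^256 ≡ 543^2 = 294849 ≡ 1494 (mod 2173)
2^512 ≡ 1494^2 = 2232036 ≡ 365 (mod 2173)
2^1024 ≡ 365^2 = 133225 ≡ 672 (mod 2173)
2^2048 ≡ 672^2 = 451584 ≡ 1773 (mod 2173)
2172 = 2048 + 64 + 32 + 16 + 8 + 4 in binary powers of 2.
So 2^2172 ≡ 1773 · 1287 · 201 · 346 · 256 · 16 ≡ 1636 (mod 2173).
Since 1636 ≠ 1, base 2 is a Fermat witness: 2173 is composite.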